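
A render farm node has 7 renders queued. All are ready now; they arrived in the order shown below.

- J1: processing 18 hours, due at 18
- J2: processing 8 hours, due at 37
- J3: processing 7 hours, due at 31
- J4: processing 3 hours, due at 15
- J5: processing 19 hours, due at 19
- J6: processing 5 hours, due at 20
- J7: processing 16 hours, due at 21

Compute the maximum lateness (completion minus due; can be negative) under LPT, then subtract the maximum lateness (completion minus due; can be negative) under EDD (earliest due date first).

21

LPT (decreasing processing time): J5 J1 J7 J2 J3 J6 J4.
J5: 0→19, due 19, lateness 0
J1: 19→37, due 18, lateness 19
J7: 37→53, due 21, lateness 32
J2: 53→61, due 37, lateness 24
J3: 61→68, due 31, lateness 37
J6: 68→73, due 20, lateness 53
J4: 73→76, due 15, lateness 61
Maximum = 61.
EDD (increasing due date): J4 J1 J5 J6 J7 J3 J2.
J4: 0→3, due 15, lateness -12
J1: 3→21, due 18, lateness 3
J5: 21→40, due 19, lateness 21
J6: 40→45, due 20, lateness 25
J7: 45→61, due 21, lateness 40
J3: 61→68, due 31, lateness 37
J2: 68→76, due 37, lateness 39
Maximum = 40.
Difference = 61 − 40 = 21.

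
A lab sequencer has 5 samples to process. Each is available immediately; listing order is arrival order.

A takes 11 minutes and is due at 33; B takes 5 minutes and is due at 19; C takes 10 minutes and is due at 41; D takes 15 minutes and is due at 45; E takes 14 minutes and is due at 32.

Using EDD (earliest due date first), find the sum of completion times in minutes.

EDD (increasing due date): B E A C D.
B: 0→5
E: 5→19
A: 19→30
C: 30→40
D: 40→55
Sum = 5+19+30+40+55 = 149.

149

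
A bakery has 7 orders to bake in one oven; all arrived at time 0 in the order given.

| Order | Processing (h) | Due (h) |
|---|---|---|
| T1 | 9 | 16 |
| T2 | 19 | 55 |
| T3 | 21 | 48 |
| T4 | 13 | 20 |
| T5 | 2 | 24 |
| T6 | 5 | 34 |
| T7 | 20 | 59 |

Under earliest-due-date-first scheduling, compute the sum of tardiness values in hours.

48

EDD (increasing due date): T1 T4 T5 T6 T3 T2 T7.
T1: 0→9, due 16, tardiness 0
T4: 9→22, due 20, tardiness 2
T5: 22→24, due 24, tardiness 0
T6: 24→29, due 34, tardiness 0
T3: 29→50, due 48, tardiness 2
T2: 50→69, due 55, tardiness 14
T7: 69→89, due 59, tardiness 30
Sum = 0+2+0+0+2+14+30 = 48.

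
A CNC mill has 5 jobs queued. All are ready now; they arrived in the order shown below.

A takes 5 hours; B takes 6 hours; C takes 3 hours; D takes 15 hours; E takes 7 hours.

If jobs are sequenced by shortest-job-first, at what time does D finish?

SPT (increasing processing time): C A B E D.
C: 0→3
A: 3→8
B: 8→14
E: 14→21
D: 21→36

36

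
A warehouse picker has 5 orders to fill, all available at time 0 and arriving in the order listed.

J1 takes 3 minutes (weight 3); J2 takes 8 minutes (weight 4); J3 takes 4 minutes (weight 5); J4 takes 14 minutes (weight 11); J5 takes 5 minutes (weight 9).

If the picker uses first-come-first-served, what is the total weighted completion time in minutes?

753

FIFO (arrival order): J1 J2 J3 J4 J5.
J1: finishes 3, weight 3, w·C = 9
J2: finishes 11, weight 4, w·C = 44
J3: finishes 15, weight 5, w·C = 75
J4: finishes 29, weight 11, w·C = 319
J5: finishes 34, weight 9, w·C = 306
Sum = 9+44+75+319+306 = 753.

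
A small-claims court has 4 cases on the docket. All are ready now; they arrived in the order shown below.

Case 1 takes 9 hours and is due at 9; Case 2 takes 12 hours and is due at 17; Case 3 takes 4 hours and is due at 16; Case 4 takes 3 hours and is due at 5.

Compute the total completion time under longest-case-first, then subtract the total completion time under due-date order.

27

LPT (decreasing processing time): Case 2 Case 1 Case 3 Case 4.
Case 2: 0→12
Case 1: 12→21
Case 3: 21→25
Case 4: 25→28
Sum = 12+21+25+28 = 86.
EDD (increasing due date): Case 4 Case 1 Case 3 Case 2.
Case 4: 0→3
Case 1: 3→12
Case 3: 12→16
Case 2: 16→28
Sum = 3+12+16+28 = 59.
Difference = 86 − 59 = 27.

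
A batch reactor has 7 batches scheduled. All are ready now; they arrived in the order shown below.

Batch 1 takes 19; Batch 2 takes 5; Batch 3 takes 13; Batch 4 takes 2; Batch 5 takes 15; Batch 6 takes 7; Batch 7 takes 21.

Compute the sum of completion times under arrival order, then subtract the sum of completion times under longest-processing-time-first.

-105

FIFO (arrival order): Batch 1 Batch 2 Batch 3 Batch 4 Batch 5 Batch 6 Batch 7.
Batch 1: 0→19
Batch 2: 19→24
Batch 3: 24→37
Batch 4: 37→39
Batch 5: 39→54
Batch 6: 54→61
Batch 7: 61→82
Sum = 19+24+37+39+54+61+82 = 316.
LPT (decreasing processing time): Batch 7 Batch 1 Batch 5 Batch 3 Batch 6 Batch 2 Batch 4.
Batch 7: 0→21
Batch 1: 21→40
Batch 5: 40→55
Batch 3: 55→68
Batch 6: 68→75
Batch 2: 75→80
Batch 4: 80→82
Sum = 21+40+55+68+75+80+82 = 421.
Difference = 316 − 421 = -105.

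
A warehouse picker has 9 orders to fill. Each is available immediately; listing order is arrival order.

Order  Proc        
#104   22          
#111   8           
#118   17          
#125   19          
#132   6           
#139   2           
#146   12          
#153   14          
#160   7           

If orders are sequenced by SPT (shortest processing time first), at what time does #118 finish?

SPT (increasing processing time): #139 #132 #160 #111 #146 #153 #118 #125 #104.
#139: 0→2
#132: 2→8
#160: 8→15
#111: 15→23
#146: 23→35
#153: 35→49
#118: 49→66

66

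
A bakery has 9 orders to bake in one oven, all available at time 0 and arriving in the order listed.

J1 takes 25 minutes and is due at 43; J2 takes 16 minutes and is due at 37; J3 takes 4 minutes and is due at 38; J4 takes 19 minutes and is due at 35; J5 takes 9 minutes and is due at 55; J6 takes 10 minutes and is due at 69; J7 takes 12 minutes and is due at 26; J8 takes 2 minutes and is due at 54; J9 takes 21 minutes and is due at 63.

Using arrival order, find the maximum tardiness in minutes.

FIFO (arrival order): J1 J2 J3 J4 J5 J6 J7 J8 J9.
J1: 0→25, due 43, tardiness 0
J2: 25→41, due 37, tardiness 4
J3: 41→45, due 38, tardiness 7
J4: 45→64, due 35, tardiness 29
J5: 64→73, due 55, tardiness 18
J6: 73→83, due 69, tardiness 14
J7: 83→95, due 26, tardiness 69
J8: 95→97, due 54, tardiness 43
J9: 97→118, due 63, tardiness 55
Maximum = 69.

69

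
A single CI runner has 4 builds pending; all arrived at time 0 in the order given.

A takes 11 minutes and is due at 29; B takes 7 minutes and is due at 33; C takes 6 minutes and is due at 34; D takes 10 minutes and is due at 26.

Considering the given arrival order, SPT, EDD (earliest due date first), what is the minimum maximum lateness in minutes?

FIFO (arrival order): A B C D.
A: 0→11, due 29, lateness -18
B: 11→18, due 33, lateness -15
C: 18→24, due 34, lateness -10
D: 24→34, due 26, lateness 8
Maximum = 8.
SPT (increasing processing time): C B D A.
C: 0→6, due 34, lateness -28
B: 6→13, due 33, lateness -20
D: 13→23, due 26, lateness -3
A: 23→34, due 29, lateness 5
Maximum = 5.
EDD (increasing due date): D A B C.
D: 0→10, due 26, lateness -16
A: 10→21, due 29, lateness -8
B: 21→28, due 33, lateness -5
C: 28→34, due 34, lateness 0
Maximum = 0.
FIFO 8, SPT 5, EDD 0 → minimum 0.

0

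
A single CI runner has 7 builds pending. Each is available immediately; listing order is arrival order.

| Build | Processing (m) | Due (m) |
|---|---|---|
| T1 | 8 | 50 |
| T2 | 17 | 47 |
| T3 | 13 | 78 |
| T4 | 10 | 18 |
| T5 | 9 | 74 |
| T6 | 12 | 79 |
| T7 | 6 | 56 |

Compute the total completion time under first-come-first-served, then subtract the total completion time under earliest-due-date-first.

19

FIFO (arrival order): T1 T2 T3 T4 T5 T6 T7.
T1: 0→8
T2: 8→25
T3: 25→38
T4: 38→48
T5: 48→57
T6: 57→69
T7: 69→75
Sum = 8+25+38+48+57+69+75 = 320.
EDD (increasing due date): T4 T2 T1 T7 T5 T3 T6.
T4: 0→10
T2: 10→27
T1: 27→35
T7: 35→41
T5: 41→50
T3: 50→63
T6: 63→75
Sum = 10+27+35+41+50+63+75 = 301.
Difference = 320 − 301 = 19.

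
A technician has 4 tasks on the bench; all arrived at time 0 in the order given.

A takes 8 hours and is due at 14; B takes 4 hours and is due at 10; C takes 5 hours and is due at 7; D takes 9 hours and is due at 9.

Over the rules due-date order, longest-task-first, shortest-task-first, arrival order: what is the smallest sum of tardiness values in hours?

22

EDD (increasing due date): C D B A.
C: 0→5, due 7, tardiness 0
D: 5→14, due 9, tardiness 5
B: 14→18, due 10, tardiness 8
A: 18→26, due 14, tardiness 12
Sum = 0+5+8+12 = 25.
LPT (decreasing processing time): D A C B.
D: 0→9, due 9, tardiness 0
A: 9→17, due 14, tardiness 3
C: 17→22, due 7, tardiness 15
B: 22→26, due 10, tardiness 16
Sum = 0+3+15+16 = 34.
SPT (increasing processing time): B C A D.
B: 0→4, due 10, tardiness 0
C: 4→9, due 7, tardiness 2
A: 9→17, due 14, tardiness 3
D: 17→26, due 9, tardiness 17
Sum = 0+2+3+17 = 22.
FIFO (arrival order): A B C D.
A: 0→8, due 14, tardiness 0
B: 8→12, due 10, tardiness 2
C: 12→17, due 7, tardiness 10
D: 17→26, due 9, tardiness 17
Sum = 0+2+10+17 = 29.
EDD 25, LPT 34, SPT 22, FIFO 29 → minimum 22.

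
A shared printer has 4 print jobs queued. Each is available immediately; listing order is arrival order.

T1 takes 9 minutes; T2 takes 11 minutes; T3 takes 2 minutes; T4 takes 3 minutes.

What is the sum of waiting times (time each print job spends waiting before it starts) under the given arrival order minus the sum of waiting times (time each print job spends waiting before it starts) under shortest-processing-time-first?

30

FIFO (arrival order): T1 T2 T3 T4.
T1: waits 0, runs 0→9
T2: waits 9, runs 9→20
T3: waits 20, runs 20→22
T4: waits 22, runs 22→25
Sum = 0+9+20+22 = 51.
SPT (increasing processing time): T3 T4 T1 T2.
T3: waits 0, runs 0→2
T4: waits 2, runs 2→5
T1: waits 5, runs 5→14
T2: waits 14, runs 14→25
Sum = 0+2+5+14 = 21.
Difference = 51 − 21 = 30.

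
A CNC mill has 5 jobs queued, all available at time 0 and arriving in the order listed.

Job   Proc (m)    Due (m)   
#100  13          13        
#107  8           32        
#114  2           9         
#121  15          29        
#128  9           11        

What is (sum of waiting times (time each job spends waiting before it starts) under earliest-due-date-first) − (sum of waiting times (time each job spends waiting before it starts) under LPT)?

-49

EDD (increasing due date): #114 #128 #100 #121 #107.
#114: waits 0, runs 0→2
#128: waits 2, runs 2→11
#100: waits 11, runs 11→24
#121: waits 24, runs 24→39
#107: waits 39, runs 39→47
Sum = 0+2+11+24+39 = 76.
LPT (decreasing processing time): #121 #100 #128 #107 #114.
#121: waits 0, runs 0→15
#100: waits 15, runs 15→28
#128: waits 28, runs 28→37
#107: waits 37, runs 37→45
#114: waits 45, runs 45→47
Sum = 0+15+28+37+45 = 125.
Difference = 76 − 125 = -49.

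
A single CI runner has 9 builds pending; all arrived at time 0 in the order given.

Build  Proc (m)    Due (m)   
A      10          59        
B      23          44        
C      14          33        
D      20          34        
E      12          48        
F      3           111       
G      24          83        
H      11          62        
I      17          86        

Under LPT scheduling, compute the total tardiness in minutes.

317

LPT (decreasing processing time): G B D I C E H A F.
G: 0→24, due 83, tardiness 0
B: 24→47, due 44, tardiness 3
D: 47→67, due 34, tardiness 33
I: 67→84, due 86, tardiness 0
C: 84→98, due 33, tardiness 65
E: 98→110, due 48, tardiness 62
H: 110→121, due 62, tardiness 59
A: 121→131, due 59, tardiness 72
F: 131→134, due 111, tardiness 23
Sum = 0+3+33+0+65+62+59+72+23 = 317.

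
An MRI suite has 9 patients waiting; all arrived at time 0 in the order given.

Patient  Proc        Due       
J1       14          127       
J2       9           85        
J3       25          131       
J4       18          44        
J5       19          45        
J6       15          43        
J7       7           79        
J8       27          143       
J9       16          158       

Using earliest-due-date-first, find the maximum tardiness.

EDD (increasing due date): J6 J4 J5 J7 J2 J1 J3 J8 J9.
J6: 0→15, due 43, tardiness 0
J4: 15→33, due 44, tardiness 0
J5: 33→52, due 45, tardiness 7
J7: 52→59, due 79, tardiness 0
J2: 59→68, due 85, tardiness 0
J1: 68→82, due 127, tardiness 0
J3: 82→107, due 131, tardiness 0
J8: 107→134, due 143, tardiness 0
J9: 134→150, due 158, tardiness 0
Maximum = 7.

7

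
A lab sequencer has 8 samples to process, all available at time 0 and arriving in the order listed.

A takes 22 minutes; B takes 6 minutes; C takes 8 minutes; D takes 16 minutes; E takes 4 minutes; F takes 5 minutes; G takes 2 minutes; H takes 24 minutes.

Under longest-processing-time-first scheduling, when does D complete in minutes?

LPT (decreasing processing time): H A D C B F E G.
H: 0→24
A: 24→46
D: 46→62

62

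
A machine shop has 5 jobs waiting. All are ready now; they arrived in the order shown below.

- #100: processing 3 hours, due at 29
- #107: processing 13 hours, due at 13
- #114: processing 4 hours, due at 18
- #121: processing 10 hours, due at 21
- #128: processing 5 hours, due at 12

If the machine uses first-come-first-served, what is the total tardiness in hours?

FIFO (arrival order): #100 #107 #114 #121 #128.
#100: 0→3, due 29, tardiness 0
#107: 3→16, due 13, tardiness 3
#114: 16→20, due 18, tardiness 2
#121: 20→30, due 21, tardiness 9
#128: 30→35, due 12, tardiness 23
Sum = 0+3+2+9+23 = 37.

37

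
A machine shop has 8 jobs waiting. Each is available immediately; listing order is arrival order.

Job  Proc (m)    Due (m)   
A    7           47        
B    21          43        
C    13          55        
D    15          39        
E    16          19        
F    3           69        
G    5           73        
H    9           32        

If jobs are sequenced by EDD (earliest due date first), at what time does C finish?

81

EDD (increasing due date): E H D B A C F G.
E: 0→16
H: 16→25
D: 25→40
B: 40→61
A: 61→68
C: 68→81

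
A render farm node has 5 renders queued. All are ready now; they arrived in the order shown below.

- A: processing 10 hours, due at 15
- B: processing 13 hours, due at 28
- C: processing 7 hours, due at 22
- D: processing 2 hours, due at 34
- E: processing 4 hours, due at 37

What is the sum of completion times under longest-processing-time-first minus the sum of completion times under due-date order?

11

LPT (decreasing processing time): B A C E D.
B: 0→13
A: 13→23
C: 23→30
E: 30→34
D: 34→36
Sum = 13+23+30+34+36 = 136.
EDD (increasing due date): A C B D E.
A: 0→10
C: 10→17
B: 17→30
D: 30→32
E: 32→36
Sum = 10+17+30+32+36 = 125.
Difference = 136 − 125 = 11.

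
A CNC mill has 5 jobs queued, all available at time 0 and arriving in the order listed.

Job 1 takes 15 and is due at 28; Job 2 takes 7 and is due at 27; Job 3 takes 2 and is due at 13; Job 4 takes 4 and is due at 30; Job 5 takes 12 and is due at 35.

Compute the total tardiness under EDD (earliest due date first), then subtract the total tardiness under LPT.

EDD (increasing due date): Job 3 Job 2 Job 1 Job 4 Job 5.
Job 3: 0→2, due 13, tardiness 0
Job 2: 2→9, due 27, tardiness 0
Job 1: 9→24, due 28, tardiness 0
Job 4: 24→28, due 30, tardiness 0
Job 5: 28→40, due 35, tardiness 5
Sum = 0+0+0+0+5 = 5.
LPT (decreasing processing time): Job 1 Job 5 Job 2 Job 4 Job 3.
Job 1: 0→15, due 28, tardiness 0
Job 5: 15→27, due 35, tardiness 0
Job 2: 27→34, due 27, tardiness 7
Job 4: 34→38, due 30, tardiness 8
Job 3: 38→40, due 13, tardiness 27
Sum = 0+0+7+8+27 = 42.
Difference = 5 − 42 = -37.

-37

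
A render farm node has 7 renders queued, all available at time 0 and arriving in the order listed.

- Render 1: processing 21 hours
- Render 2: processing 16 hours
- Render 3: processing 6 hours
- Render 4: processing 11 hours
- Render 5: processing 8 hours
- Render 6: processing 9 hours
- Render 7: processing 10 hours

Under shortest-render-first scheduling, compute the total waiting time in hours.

SPT (increasing processing time): Render 3 Render 5 Render 6 Render 7 Render 4 Render 2 Render 1.
Render 3: waits 0, runs 0→6
Render 5: waits 6, runs 6→14
Render 6: waits 14, runs 14→23
Render 7: waits 23, runs 23→33
Render 4: waits 33, runs 33→44
Render 2: waits 44, runs 44→60
Render 1: waits 60, runs 60→81
Sum = 0+6+14+23+33+44+60 = 180.

180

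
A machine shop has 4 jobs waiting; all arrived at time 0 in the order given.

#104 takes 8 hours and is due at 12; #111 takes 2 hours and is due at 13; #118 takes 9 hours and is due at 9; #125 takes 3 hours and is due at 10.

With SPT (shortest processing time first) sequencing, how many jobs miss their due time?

2

SPT (increasing processing time): #111 #125 #104 #118.
#111: 0→2, due 13, tardiness 0
#125: 2→5, due 10, tardiness 0
#104: 5→13, due 12, tardiness 1
#118: 13→22, due 9, tardiness 13
Late jobs: 2.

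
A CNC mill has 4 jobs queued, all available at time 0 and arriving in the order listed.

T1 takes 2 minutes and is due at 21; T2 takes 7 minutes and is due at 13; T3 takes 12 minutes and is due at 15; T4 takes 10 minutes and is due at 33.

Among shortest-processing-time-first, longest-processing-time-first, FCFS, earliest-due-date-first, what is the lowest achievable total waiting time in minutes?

30

SPT (increasing processing time): T1 T2 T4 T3.
T1: waits 0, runs 0→2
T2: waits 2, runs 2→9
T4: waits 9, runs 9→19
T3: waits 19, runs 19→31
Sum = 0+2+9+19 = 30.
LPT (decreasing processing time): T3 T4 T2 T1.
T3: waits 0, runs 0→12
T4: waits 12, runs 12→22
T2: waits 22, runs 22→29
T1: waits 29, runs 29→31
Sum = 0+12+22+29 = 63.
FIFO (arrival order): T1 T2 T3 T4.
T1: waits 0, runs 0→2
T2: waits 2, runs 2→9
T3: waits 9, runs 9→21
T4: waits 21, runs 21→31
Sum = 0+2+9+21 = 32.
EDD (increasing due date): T2 T3 T1 T4.
T2: waits 0, runs 0→7
T3: waits 7, runs 7→19
T1: waits 19, runs 19→21
T4: waits 21, runs 21→31
Sum = 0+7+19+21 = 47.
SPT 30, LPT 63, FIFO 32, EDD 47 → minimum 30.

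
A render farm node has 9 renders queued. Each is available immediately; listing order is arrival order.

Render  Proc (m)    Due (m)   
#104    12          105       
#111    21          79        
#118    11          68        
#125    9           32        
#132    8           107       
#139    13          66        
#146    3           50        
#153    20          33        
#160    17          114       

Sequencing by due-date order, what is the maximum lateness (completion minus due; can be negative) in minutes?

EDD (increasing due date): #125 #153 #146 #139 #118 #111 #104 #132 #160.
#125: 0→9, due 32, lateness -23
#153: 9→29, due 33, lateness -4
#146: 29→32, due 50, lateness -18
#139: 32→45, due 66, lateness -21
#118: 45→56, due 68, lateness -12
#111: 56→77, due 79, lateness -2
#104: 77→89, due 105, lateness -16
#132: 89→97, due 107, lateness -10
#160: 97→114, due 114, lateness 0
Maximum = 0.

0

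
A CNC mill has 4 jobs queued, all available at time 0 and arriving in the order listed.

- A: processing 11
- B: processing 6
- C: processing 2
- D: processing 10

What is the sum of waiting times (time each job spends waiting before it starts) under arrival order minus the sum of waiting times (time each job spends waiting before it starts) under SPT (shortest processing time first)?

19

FIFO (arrival order): A B C D.
A: waits 0, runs 0→11
B: waits 11, runs 11→17
C: waits 17, runs 17→19
D: waits 19, runs 19→29
Sum = 0+11+17+19 = 47.
SPT (increasing processing time): C B D A.
C: waits 0, runs 0→2
B: waits 2, runs 2→8
D: waits 8, runs 8→18
A: waits 18, runs 18→29
Sum = 0+2+8+18 = 28.
Difference = 47 − 28 = 19.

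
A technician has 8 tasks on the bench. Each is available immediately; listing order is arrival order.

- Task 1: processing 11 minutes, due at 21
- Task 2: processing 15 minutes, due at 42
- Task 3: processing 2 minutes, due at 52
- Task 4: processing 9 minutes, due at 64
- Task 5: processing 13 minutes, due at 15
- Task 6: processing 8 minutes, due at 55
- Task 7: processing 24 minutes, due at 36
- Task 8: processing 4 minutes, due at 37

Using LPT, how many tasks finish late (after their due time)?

6

LPT (decreasing processing time): Task 7 Task 2 Task 5 Task 1 Task 4 Task 6 Task 8 Task 3.
Task 7: 0→24, due 36, tardiness 0
Task 2: 24→39, due 42, tardiness 0
Task 5: 39→52, due 15, tardiness 37
Task 1: 52→63, due 21, tardiness 42
Task 4: 63→72, due 64, tardiness 8
Task 6: 72→80, due 55, tardiness 25
Task 8: 80→84, due 37, tardiness 47
Task 3: 84→86, due 52, tardiness 34
Late tasks: 6.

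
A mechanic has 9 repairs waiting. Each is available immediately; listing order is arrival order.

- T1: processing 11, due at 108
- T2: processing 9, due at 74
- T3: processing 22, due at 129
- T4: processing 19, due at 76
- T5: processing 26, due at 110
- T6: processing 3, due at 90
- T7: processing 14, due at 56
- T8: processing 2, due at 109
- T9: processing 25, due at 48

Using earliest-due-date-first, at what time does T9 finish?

EDD (increasing due date): T9 T7 T2 T4 T6 T1 T8 T5 T3.
T9: 0→25

25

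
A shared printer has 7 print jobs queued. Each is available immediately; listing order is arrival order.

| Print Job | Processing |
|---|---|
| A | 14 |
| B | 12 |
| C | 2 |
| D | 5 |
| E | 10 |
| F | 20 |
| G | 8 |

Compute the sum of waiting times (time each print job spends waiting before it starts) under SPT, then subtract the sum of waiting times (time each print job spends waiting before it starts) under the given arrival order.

SPT (increasing processing time): C D G E B A F.
C: waits 0, runs 0→2
D: waits 2, runs 2→7
G: waits 7, runs 7→15
E: waits 15, runs 15→25
B: waits 25, runs 25→37
A: waits 37, runs 37→51
F: waits 51, runs 51→71
Sum = 0+2+7+15+25+37+51 = 137.
FIFO (arrival order): A B C D E F G.
A: waits 0, runs 0→14
B: waits 14, runs 14→26
C: waits 26, runs 26→28
D: waits 28, runs 28→33
E: waits 33, runs 33→43
F: waits 43, runs 43→63
G: waits 63, runs 63→71
Sum = 0+14+26+28+33+43+63 = 207.
Difference = 137 − 207 = -70.

-70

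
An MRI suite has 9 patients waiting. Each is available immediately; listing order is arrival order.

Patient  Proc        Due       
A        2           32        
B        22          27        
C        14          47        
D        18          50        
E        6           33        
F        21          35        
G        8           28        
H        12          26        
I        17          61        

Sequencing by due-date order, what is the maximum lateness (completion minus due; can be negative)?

EDD (increasing due date): H B G A E F C D I.
H: 0→12, due 26, lateness -14
B: 12→34, due 27, lateness 7
G: 34→42, due 28, lateness 14
A: 42→44, due 32, lateness 12
E: 44→50, due 33, lateness 17
F: 50→71, due 35, lateness 36
C: 71→85, due 47, lateness 38
D: 85→103, due 50, lateness 53
I: 103→120, due 61, lateness 59
Maximum = 59.

59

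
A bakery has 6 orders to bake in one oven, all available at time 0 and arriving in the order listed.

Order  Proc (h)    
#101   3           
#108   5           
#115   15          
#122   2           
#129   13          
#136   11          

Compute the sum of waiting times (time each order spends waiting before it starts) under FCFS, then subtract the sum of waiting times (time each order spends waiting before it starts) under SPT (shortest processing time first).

FIFO (arrival order): #101 #108 #115 #122 #129 #136.
#101: waits 0, runs 0→3
#108: waits 3, runs 3→8
#115: waits 8, runs 8→23
#122: waits 23, runs 23→25
#129: waits 25, runs 25→38
#136: waits 38, runs 38→49
Sum = 0+3+8+23+25+38 = 97.
SPT (increasing processing time): #122 #101 #108 #136 #129 #115.
#122: waits 0, runs 0→2
#101: waits 2, runs 2→5
#108: waits 5, runs 5→10
#136: waits 10, runs 10→21
#129: waits 21, runs 21→34
#115: waits 34, runs 34→49
Sum = 0+2+5+10+21+34 = 72.
Difference = 97 − 72 = 25.

25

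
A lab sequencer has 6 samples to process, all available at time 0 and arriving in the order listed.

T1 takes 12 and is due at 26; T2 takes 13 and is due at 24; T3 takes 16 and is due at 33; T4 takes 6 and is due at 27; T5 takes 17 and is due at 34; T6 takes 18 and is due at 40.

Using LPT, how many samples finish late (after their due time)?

5

LPT (decreasing processing time): T6 T5 T3 T2 T1 T4.
T6: 0→18, due 40, tardiness 0
T5: 18→35, due 34, tardiness 1
T3: 35→51, due 33, tardiness 18
T2: 51→64, due 24, tardiness 40
T1: 64→76, due 26, tardiness 50
T4: 76→82, due 27, tardiness 55
Late samples: 5.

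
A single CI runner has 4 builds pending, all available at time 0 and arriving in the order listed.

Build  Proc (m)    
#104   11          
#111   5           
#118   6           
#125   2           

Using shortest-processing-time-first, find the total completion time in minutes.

46

SPT (increasing processing time): #125 #111 #118 #104.
#125: 0→2
#111: 2→7
#118: 7→13
#104: 13→24
Sum = 2+7+13+24 = 46.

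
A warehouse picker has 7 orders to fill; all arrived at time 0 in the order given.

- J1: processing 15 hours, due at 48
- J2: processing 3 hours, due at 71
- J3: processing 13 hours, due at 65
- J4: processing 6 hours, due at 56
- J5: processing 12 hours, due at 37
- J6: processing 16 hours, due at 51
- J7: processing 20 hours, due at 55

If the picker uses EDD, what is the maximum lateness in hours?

17

EDD (increasing due date): J5 J1 J6 J7 J4 J3 J2.
J5: 0→12, due 37, lateness -25
J1: 12→27, due 48, lateness -21
J6: 27→43, due 51, lateness -8
J7: 43→63, due 55, lateness 8
J4: 63→69, due 56, lateness 13
J3: 69→82, due 65, lateness 17
J2: 82→85, due 71, lateness 14
Maximum = 17.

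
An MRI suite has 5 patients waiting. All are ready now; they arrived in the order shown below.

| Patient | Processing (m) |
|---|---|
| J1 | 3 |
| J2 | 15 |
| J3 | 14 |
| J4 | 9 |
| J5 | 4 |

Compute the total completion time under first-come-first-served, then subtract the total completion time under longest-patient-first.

FIFO (arrival order): J1 J2 J3 J4 J5.
J1: 0→3
J2: 3→18
J3: 18→32
J4: 32→41
J5: 41→45
Sum = 3+18+32+41+45 = 139.
LPT (decreasing processing time): J2 J3 J4 J5 J1.
J2: 0→15
J3: 15→29
J4: 29→38
J5: 38→42
J1: 42→45
Sum = 15+29+38+42+45 = 169.
Difference = 139 − 169 = -30.

-30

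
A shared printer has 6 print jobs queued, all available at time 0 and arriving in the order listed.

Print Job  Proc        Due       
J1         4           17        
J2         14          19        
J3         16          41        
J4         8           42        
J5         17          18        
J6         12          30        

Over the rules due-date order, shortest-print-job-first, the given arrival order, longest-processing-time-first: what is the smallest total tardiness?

EDD (increasing due date): J1 J5 J2 J6 J3 J4.
J1: 0→4, due 17, tardiness 0
J5: 4→21, due 18, tardiness 3
J2: 21→35, due 19, tardiness 16
J6: 35→47, due 30, tardiness 17
J3: 47→63, due 41, tardiness 22
J4: 63→71, due 42, tardiness 29
Sum = 0+3+16+17+22+29 = 87.
SPT (increasing processing time): J1 J4 J6 J2 J3 J5.
J1: 0→4, due 17, tardiness 0
J4: 4→12, due 42, tardiness 0
J6: 12→24, due 30, tardiness 0
J2: 24→38, due 19, tardiness 19
J3: 38→54, due 41, tardiness 13
J5: 54→71, due 18, tardiness 53
Sum = 0+0+0+19+13+53 = 85.
FIFO (arrival order): J1 J2 J3 J4 J5 J6.
J1: 0→4, due 17, tardiness 0
J2: 4→18, due 19, tardiness 0
J3: 18→34, due 41, tardiness 0
J4: 34→42, due 42, tardiness 0
J5: 42→59, due 18, tardiness 41
J6: 59→71, due 30, tardiness 41
Sum = 0+0+0+0+41+41 = 82.
LPT (decreasing processing time): J5 J3 J2 J6 J4 J1.
J5: 0→17, due 18, tardiness 0
J3: 17→33, due 41, tardiness 0
J2: 33→47, due 19, tardiness 28
J6: 47→59, due 30, tardiness 29
J4: 59→67, due 42, tardiness 25
J1: 67→71, due 17, tardiness 54
Sum = 0+0+28+29+25+54 = 136.
EDD 87, SPT 85, FIFO 82, LPT 136 → minimum 82.

82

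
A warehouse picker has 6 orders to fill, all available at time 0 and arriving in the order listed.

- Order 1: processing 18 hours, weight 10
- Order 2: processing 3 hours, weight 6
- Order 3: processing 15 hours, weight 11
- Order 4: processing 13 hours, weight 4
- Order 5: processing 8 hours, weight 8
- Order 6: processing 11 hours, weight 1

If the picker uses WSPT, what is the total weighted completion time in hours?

1128

WSPT (decreasing weight/processing-time ratio): Order 2 Order 5 Order 3 Order 1 Order 4 Order 6.
Order 2: finishes 3, weight 6, w·C = 18
Order 5: finishes 11, weight 8, w·C = 88
Order 3: finishes 26, weight 11, w·C = 286
Order 1: finishes 44, weight 10, w·C = 440
Order 4: finishes 57, weight 4, w·C = 228
Order 6: finishes 68, weight 1, w·C = 68
Sum = 18+88+286+440+228+68 = 1128.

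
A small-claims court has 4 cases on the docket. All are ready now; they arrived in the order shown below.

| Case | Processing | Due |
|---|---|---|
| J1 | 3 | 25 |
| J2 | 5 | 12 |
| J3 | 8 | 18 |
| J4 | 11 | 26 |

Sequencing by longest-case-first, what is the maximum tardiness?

12

LPT (decreasing processing time): J4 J3 J2 J1.
J4: 0→11, due 26, tardiness 0
J3: 11→19, due 18, tardiness 1
J2: 19→24, due 12, tardiness 12
J1: 24→27, due 25, tardiness 2
Maximum = 12.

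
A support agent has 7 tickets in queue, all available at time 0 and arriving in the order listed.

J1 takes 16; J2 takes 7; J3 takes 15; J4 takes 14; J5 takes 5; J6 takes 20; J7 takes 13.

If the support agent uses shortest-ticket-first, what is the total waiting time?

205

SPT (increasing processing time): J5 J2 J7 J4 J3 J1 J6.
J5: waits 0, runs 0→5
J2: waits 5, runs 5→12
J7: waits 12, runs 12→25
J4: waits 25, runs 25→39
J3: waits 39, runs 39→54
J1: waits 54, runs 54→70
J6: waits 70, runs 70→90
Sum = 0+5+12+25+39+54+70 = 205.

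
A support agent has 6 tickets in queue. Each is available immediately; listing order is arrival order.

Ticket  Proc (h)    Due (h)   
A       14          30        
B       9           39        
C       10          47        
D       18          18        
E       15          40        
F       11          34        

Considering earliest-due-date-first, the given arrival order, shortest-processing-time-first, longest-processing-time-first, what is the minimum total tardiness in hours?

81

EDD (increasing due date): D A F B E C.
D: 0→18, due 18, tardiness 0
A: 18→32, due 30, tardiness 2
F: 32→43, due 34, tardiness 9
B: 43→52, due 39, tardiness 13
E: 52→67, due 40, tardiness 27
C: 67→77, due 47, tardiness 30
Sum = 0+2+9+13+27+30 = 81.
FIFO (arrival order): A B C D E F.
A: 0→14, due 30, tardiness 0
B: 14→23, due 39, tardiness 0
C: 23→33, due 47, tardiness 0
D: 33→51, due 18, tardiness 33
E: 51→66, due 40, tardiness 26
F: 66→77, due 34, tardiness 43
Sum = 0+0+0+33+26+43 = 102.
SPT (increasing processing time): B C F A E D.
B: 0→9, due 39, tardiness 0
C: 9→19, due 47, tardiness 0
F: 19→30, due 34, tardiness 0
A: 30→44, due 30, tardiness 14
E: 44→59, due 40, tardiness 19
D: 59→77, due 18, tardiness 59
Sum = 0+0+0+14+19+59 = 92.
LPT (decreasing processing time): D E A F C B.
D: 0→18, due 18, tardiness 0
E: 18→33, due 40, tardiness 0
A: 33→47, due 30, tardiness 17
F: 47→58, due 34, tardiness 24
C: 58→68, due 47, tardiness 21
B: 68→77, due 39, tardiness 38
Sum = 0+0+17+24+21+38 = 100.
EDD 81, FIFO 102, SPT 92, LPT 100 → minimum 81.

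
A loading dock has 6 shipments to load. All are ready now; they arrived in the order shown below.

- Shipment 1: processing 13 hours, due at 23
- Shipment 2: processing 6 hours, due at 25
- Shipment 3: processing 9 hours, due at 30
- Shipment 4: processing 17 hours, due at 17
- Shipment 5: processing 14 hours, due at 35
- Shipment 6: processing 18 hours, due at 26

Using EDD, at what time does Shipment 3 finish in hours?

63

EDD (increasing due date): Shipment 4 Shipment 1 Shipment 2 Shipment 6 Shipment 3 Shipment 5.
Shipment 4: 0→17
Shipment 1: 17→30
Shipment 2: 30→36
Shipment 6: 36→54
Shipment 3: 54→63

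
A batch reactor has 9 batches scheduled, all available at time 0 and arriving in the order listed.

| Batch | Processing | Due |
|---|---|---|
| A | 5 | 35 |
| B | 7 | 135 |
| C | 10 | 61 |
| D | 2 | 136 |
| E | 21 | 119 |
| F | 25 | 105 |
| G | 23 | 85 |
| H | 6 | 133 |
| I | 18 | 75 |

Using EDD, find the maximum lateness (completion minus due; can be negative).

EDD (increasing due date): A C I G F E H B D.
A: 0→5, due 35, lateness -30
C: 5→15, due 61, lateness -46
I: 15→33, due 75, lateness -42
G: 33→56, due 85, lateness -29
F: 56→81, due 105, lateness -24
E: 81→102, due 119, lateness -17
H: 102→108, due 133, lateness -25
B: 108→115, due 135, lateness -20
D: 115→117, due 136, lateness -19
Maximum = -17.

-17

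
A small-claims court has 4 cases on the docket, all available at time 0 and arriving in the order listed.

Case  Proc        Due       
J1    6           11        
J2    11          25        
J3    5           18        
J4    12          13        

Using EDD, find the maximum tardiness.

9

EDD (increasing due date): J1 J4 J3 J2.
J1: 0→6, due 11, tardiness 0
J4: 6→18, due 13, tardiness 5
J3: 18→23, due 18, tardiness 5
J2: 23→34, due 25, tardiness 9
Maximum = 9.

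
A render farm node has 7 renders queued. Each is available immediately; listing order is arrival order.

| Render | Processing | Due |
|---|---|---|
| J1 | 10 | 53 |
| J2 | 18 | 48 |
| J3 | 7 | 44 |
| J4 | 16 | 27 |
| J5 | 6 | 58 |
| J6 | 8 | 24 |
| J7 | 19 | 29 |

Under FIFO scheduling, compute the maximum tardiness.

55

FIFO (arrival order): J1 J2 J3 J4 J5 J6 J7.
J1: 0→10, due 53, tardiness 0
J2: 10→28, due 48, tardiness 0
J3: 28→35, due 44, tardiness 0
J4: 35→51, due 27, tardiness 24
J5: 51→57, due 58, tardiness 0
J6: 57→65, due 24, tardiness 41
J7: 65→84, due 29, tardiness 55
Maximum = 55.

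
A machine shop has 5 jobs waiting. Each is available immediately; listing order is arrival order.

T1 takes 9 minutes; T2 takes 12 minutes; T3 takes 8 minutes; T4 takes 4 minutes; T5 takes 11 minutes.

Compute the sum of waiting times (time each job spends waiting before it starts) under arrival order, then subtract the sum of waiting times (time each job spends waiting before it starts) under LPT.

-15

FIFO (arrival order): T1 T2 T3 T4 T5.
T1: waits 0, runs 0→9
T2: waits 9, runs 9→21
T3: waits 21, runs 21→29
T4: waits 29, runs 29→33
T5: waits 33, runs 33→44
Sum = 0+9+21+29+33 = 92.
LPT (decreasing processing time): T2 T5 T1 T3 T4.
T2: waits 0, runs 0→12
T5: waits 12, runs 12→23
T1: waits 23, runs 23→32
T3: waits 32, runs 32→40
T4: waits 40, runs 40→44
Sum = 0+12+23+32+40 = 107.
Difference = 92 − 107 = -15.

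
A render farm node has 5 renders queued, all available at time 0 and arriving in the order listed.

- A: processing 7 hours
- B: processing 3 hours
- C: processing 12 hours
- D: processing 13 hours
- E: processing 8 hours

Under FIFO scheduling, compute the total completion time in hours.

FIFO (arrival order): A B C D E.
A: 0→7
B: 7→10
C: 10→22
D: 22→35
E: 35→43
Sum = 7+10+22+35+43 = 117.

117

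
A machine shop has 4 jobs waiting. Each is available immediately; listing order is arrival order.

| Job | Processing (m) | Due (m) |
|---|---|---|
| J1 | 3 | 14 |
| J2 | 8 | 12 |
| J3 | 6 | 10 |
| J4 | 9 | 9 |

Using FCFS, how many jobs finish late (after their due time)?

2

FIFO (arrival order): J1 J2 J3 J4.
J1: 0→3, due 14, tardiness 0
J2: 3→11, due 12, tardiness 0
J3: 11→17, due 10, tardiness 7
J4: 17→26, due 9, tardiness 17
Late jobs: 2.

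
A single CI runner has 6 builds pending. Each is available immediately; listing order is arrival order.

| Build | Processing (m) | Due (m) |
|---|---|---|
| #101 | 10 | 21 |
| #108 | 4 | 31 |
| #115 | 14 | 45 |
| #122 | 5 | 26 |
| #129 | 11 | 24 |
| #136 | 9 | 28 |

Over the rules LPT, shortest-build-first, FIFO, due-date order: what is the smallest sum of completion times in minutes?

LPT (decreasing processing time): #115 #129 #101 #136 #122 #108.
#115: 0→14
#129: 14→25
#101: 25→35
#136: 35→44
#122: 44→49
#108: 49→53
Sum = 14+25+35+44+49+53 = 220.
SPT (increasing processing time): #108 #122 #136 #101 #129 #115.
#108: 0→4
#122: 4→9
#136: 9→18
#101: 18→28
#129: 28→39
#115: 39→53
Sum = 4+9+18+28+39+53 = 151.
FIFO (arrival order): #101 #108 #115 #122 #129 #136.
#101: 0→10
#108: 10→14
#115: 14→28
#122: 28→33
#129: 33→44
#136: 44→53
Sum = 10+14+28+33+44+53 = 182.
EDD (increasing due date): #101 #129 #122 #136 #108 #115.
#101: 0→10
#129: 10→21
#122: 21→26
#136: 26→35
#108: 35→39
#115: 39→53
Sum = 10+21+26+35+39+53 = 184.
LPT 220, SPT 151, FIFO 182, EDD 184 → minimum 151.

151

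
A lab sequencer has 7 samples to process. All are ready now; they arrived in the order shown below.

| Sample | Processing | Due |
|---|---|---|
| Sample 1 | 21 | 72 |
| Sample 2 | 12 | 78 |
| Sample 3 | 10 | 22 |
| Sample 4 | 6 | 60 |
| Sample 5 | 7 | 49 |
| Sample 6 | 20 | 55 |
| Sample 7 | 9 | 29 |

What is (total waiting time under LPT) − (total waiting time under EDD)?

LPT (decreasing processing time): Sample 1 Sample 6 Sample 2 Sample 3 Sample 7 Sample 5 Sample 4.
Sample 1: waits 0, runs 0→21
Sample 6: waits 21, runs 21→41
Sample 2: waits 41, runs 41→53
Sample 3: waits 53, runs 53→63
Sample 7: waits 63, runs 63→72
Sample 5: waits 72, runs 72→79
Sample 4: waits 79, runs 79→85
Sum = 0+21+41+53+63+72+79 = 329.
EDD (increasing due date): Sample 3 Sample 7 Sample 5 Sample 6 Sample 4 Sample 1 Sample 2.
Sample 3: waits 0, runs 0→10
Sample 7: waits 10, runs 10→19
Sample 5: waits 19, runs 19→26
Sample 6: waits 26, runs 26→46
Sample 4: waits 46, runs 46→52
Sample 1: waits 52, runs 52→73
Sample 2: waits 73, runs 73→85
Sum = 0+10+19+26+46+52+73 = 226.
Difference = 329 − 226 = 103.

103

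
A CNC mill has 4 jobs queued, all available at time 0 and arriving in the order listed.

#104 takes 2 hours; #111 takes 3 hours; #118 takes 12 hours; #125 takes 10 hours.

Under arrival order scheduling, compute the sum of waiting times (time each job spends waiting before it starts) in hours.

24

FIFO (arrival order): #104 #111 #118 #125.
#104: waits 0, runs 0→2
#111: waits 2, runs 2→5
#118: waits 5, runs 5→17
#125: waits 17, runs 17→27
Sum = 0+2+5+17 = 24.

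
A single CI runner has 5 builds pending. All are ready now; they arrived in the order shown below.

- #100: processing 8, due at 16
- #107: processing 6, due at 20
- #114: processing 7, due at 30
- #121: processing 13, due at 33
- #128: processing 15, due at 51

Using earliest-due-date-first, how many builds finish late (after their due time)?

EDD (increasing due date): #100 #107 #114 #121 #128.
#100: 0→8, due 16, tardiness 0
#107: 8→14, due 20, tardiness 0
#114: 14→21, due 30, tardiness 0
#121: 21→34, due 33, tardiness 1
#128: 34→49, due 51, tardiness 0
Late builds: 1.

1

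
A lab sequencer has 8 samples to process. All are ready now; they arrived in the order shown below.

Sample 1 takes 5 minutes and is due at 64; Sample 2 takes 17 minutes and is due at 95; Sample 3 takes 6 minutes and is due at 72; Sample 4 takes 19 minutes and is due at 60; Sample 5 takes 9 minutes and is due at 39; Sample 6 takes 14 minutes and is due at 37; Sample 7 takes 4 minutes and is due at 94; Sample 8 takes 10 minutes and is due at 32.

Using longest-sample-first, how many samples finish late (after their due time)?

LPT (decreasing processing time): Sample 4 Sample 2 Sample 6 Sample 8 Sample 5 Sample 3 Sample 1 Sample 7.
Sample 4: 0→19, due 60, tardiness 0
Sample 2: 19→36, due 95, tardiness 0
Sample 6: 36→50, due 37, tardiness 13
Sample 8: 50→60, due 32, tardiness 28
Sample 5: 60→69, due 39, tardiness 30
Sample 3: 69→75, due 72, tardiness 3
Sample 1: 75→80, due 64, tardiness 16
Sample 7: 80→84, due 94, tardiness 0
Late samples: 5.

5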